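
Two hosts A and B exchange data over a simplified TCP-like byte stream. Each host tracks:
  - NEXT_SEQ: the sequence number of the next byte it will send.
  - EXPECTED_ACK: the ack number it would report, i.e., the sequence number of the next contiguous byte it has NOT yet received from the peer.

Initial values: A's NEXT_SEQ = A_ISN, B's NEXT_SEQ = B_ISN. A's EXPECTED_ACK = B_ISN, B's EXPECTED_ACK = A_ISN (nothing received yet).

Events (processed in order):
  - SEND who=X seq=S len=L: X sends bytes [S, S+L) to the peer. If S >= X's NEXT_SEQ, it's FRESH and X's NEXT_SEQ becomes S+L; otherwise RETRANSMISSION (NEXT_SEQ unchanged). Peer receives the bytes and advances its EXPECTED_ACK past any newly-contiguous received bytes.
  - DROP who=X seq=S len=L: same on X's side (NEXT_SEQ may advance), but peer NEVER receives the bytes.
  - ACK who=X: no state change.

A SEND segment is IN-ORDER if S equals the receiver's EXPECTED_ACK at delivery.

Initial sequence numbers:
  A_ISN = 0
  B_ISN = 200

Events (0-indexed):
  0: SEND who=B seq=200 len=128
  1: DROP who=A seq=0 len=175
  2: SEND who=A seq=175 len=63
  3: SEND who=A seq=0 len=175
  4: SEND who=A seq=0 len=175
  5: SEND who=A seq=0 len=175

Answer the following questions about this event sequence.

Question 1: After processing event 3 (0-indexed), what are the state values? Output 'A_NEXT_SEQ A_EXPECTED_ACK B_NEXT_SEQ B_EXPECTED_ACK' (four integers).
After event 0: A_seq=0 A_ack=328 B_seq=328 B_ack=0
After event 1: A_seq=175 A_ack=328 B_seq=328 B_ack=0
After event 2: A_seq=238 A_ack=328 B_seq=328 B_ack=0
After event 3: A_seq=238 A_ack=328 B_seq=328 B_ack=238

238 328 328 238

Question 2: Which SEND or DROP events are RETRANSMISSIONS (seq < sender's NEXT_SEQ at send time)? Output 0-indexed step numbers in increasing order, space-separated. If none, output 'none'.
Step 0: SEND seq=200 -> fresh
Step 1: DROP seq=0 -> fresh
Step 2: SEND seq=175 -> fresh
Step 3: SEND seq=0 -> retransmit
Step 4: SEND seq=0 -> retransmit
Step 5: SEND seq=0 -> retransmit

Answer: 3 4 5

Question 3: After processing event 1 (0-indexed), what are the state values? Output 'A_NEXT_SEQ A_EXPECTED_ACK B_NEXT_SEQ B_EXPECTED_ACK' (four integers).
After event 0: A_seq=0 A_ack=328 B_seq=328 B_ack=0
After event 1: A_seq=175 A_ack=328 B_seq=328 B_ack=0

175 328 328 0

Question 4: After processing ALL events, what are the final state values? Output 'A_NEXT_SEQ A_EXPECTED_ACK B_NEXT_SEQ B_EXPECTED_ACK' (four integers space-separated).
After event 0: A_seq=0 A_ack=328 B_seq=328 B_ack=0
After event 1: A_seq=175 A_ack=328 B_seq=328 B_ack=0
After event 2: A_seq=238 A_ack=328 B_seq=328 B_ack=0
After event 3: A_seq=238 A_ack=328 B_seq=328 B_ack=238
After event 4: A_seq=238 A_ack=328 B_seq=328 B_ack=238
After event 5: A_seq=238 A_ack=328 B_seq=328 B_ack=238

Answer: 238 328 328 238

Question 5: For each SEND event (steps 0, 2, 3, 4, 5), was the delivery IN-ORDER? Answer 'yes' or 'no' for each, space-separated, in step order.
Answer: yes no yes no no

Derivation:
Step 0: SEND seq=200 -> in-order
Step 2: SEND seq=175 -> out-of-order
Step 3: SEND seq=0 -> in-order
Step 4: SEND seq=0 -> out-of-order
Step 5: SEND seq=0 -> out-of-order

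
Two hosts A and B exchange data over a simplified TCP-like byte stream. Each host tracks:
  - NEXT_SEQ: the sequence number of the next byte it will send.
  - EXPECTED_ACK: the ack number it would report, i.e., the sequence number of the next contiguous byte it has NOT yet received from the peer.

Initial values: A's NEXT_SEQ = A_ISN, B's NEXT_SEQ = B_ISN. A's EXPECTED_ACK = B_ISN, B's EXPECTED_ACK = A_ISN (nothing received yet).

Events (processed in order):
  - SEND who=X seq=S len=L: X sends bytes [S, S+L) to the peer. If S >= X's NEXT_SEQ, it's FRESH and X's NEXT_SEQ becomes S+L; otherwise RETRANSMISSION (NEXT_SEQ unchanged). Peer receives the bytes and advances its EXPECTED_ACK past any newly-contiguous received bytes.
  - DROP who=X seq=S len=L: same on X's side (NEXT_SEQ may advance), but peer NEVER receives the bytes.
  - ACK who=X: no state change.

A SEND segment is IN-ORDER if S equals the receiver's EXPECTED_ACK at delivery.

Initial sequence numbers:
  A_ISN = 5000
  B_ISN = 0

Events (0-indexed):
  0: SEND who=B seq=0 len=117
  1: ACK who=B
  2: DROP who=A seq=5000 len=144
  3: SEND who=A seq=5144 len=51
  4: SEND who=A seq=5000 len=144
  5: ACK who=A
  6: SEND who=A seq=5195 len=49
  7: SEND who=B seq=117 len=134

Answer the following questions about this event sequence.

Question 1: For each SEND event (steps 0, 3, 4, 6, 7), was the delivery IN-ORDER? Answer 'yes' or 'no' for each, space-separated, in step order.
Answer: yes no yes yes yes

Derivation:
Step 0: SEND seq=0 -> in-order
Step 3: SEND seq=5144 -> out-of-order
Step 4: SEND seq=5000 -> in-order
Step 6: SEND seq=5195 -> in-order
Step 7: SEND seq=117 -> in-order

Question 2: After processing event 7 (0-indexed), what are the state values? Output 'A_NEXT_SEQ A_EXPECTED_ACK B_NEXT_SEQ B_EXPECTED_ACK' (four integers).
After event 0: A_seq=5000 A_ack=117 B_seq=117 B_ack=5000
After event 1: A_seq=5000 A_ack=117 B_seq=117 B_ack=5000
After event 2: A_seq=5144 A_ack=117 B_seq=117 B_ack=5000
After event 3: A_seq=5195 A_ack=117 B_seq=117 B_ack=5000
After event 4: A_seq=5195 A_ack=117 B_seq=117 B_ack=5195
After event 5: A_seq=5195 A_ack=117 B_seq=117 B_ack=5195
After event 6: A_seq=5244 A_ack=117 B_seq=117 B_ack=5244
After event 7: A_seq=5244 A_ack=251 B_seq=251 B_ack=5244

5244 251 251 5244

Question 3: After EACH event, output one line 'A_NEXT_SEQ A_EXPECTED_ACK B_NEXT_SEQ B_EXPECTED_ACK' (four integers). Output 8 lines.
5000 117 117 5000
5000 117 117 5000
5144 117 117 5000
5195 117 117 5000
5195 117 117 5195
5195 117 117 5195
5244 117 117 5244
5244 251 251 5244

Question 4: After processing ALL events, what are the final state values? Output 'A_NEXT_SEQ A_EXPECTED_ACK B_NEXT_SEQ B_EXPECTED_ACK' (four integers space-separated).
Answer: 5244 251 251 5244

Derivation:
After event 0: A_seq=5000 A_ack=117 B_seq=117 B_ack=5000
After event 1: A_seq=5000 A_ack=117 B_seq=117 B_ack=5000
After event 2: A_seq=5144 A_ack=117 B_seq=117 B_ack=5000
After event 3: A_seq=5195 A_ack=117 B_seq=117 B_ack=5000
After event 4: A_seq=5195 A_ack=117 B_seq=117 B_ack=5195
After event 5: A_seq=5195 A_ack=117 B_seq=117 B_ack=5195
After event 6: A_seq=5244 A_ack=117 B_seq=117 B_ack=5244
After event 7: A_seq=5244 A_ack=251 B_seq=251 B_ack=5244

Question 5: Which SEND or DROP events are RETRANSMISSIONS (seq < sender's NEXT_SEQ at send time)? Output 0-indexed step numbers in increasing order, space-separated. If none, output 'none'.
Answer: 4

Derivation:
Step 0: SEND seq=0 -> fresh
Step 2: DROP seq=5000 -> fresh
Step 3: SEND seq=5144 -> fresh
Step 4: SEND seq=5000 -> retransmit
Step 6: SEND seq=5195 -> fresh
Step 7: SEND seq=117 -> fresh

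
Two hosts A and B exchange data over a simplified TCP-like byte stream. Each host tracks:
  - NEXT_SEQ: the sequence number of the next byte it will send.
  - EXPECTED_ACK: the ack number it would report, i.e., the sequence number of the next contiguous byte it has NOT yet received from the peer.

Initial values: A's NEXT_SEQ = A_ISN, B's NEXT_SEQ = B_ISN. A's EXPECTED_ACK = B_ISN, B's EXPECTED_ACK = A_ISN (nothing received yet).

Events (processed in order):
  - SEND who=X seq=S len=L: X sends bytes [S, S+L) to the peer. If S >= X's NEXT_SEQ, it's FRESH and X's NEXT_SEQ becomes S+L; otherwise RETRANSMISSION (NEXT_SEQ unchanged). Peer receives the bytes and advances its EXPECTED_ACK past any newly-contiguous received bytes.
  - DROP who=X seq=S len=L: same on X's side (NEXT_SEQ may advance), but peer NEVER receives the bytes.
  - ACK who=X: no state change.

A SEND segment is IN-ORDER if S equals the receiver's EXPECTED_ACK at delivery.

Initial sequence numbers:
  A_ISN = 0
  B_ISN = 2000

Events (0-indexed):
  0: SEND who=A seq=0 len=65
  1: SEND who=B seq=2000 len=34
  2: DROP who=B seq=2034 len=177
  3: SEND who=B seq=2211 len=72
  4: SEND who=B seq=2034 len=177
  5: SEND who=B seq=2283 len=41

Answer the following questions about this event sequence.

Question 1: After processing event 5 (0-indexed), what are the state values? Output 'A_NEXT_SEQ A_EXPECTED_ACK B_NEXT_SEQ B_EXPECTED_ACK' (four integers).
After event 0: A_seq=65 A_ack=2000 B_seq=2000 B_ack=65
After event 1: A_seq=65 A_ack=2034 B_seq=2034 B_ack=65
After event 2: A_seq=65 A_ack=2034 B_seq=2211 B_ack=65
After event 3: A_seq=65 A_ack=2034 B_seq=2283 B_ack=65
After event 4: A_seq=65 A_ack=2283 B_seq=2283 B_ack=65
After event 5: A_seq=65 A_ack=2324 B_seq=2324 B_ack=65

65 2324 2324 65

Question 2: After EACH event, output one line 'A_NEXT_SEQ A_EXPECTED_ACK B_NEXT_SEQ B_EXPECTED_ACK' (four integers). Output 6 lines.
65 2000 2000 65
65 2034 2034 65
65 2034 2211 65
65 2034 2283 65
65 2283 2283 65
65 2324 2324 65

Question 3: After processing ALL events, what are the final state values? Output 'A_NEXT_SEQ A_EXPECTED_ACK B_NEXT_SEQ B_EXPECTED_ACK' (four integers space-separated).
After event 0: A_seq=65 A_ack=2000 B_seq=2000 B_ack=65
After event 1: A_seq=65 A_ack=2034 B_seq=2034 B_ack=65
After event 2: A_seq=65 A_ack=2034 B_seq=2211 B_ack=65
After event 3: A_seq=65 A_ack=2034 B_seq=2283 B_ack=65
After event 4: A_seq=65 A_ack=2283 B_seq=2283 B_ack=65
After event 5: A_seq=65 A_ack=2324 B_seq=2324 B_ack=65

Answer: 65 2324 2324 65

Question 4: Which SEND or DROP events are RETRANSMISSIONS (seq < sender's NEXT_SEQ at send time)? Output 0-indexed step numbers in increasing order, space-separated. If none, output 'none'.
Step 0: SEND seq=0 -> fresh
Step 1: SEND seq=2000 -> fresh
Step 2: DROP seq=2034 -> fresh
Step 3: SEND seq=2211 -> fresh
Step 4: SEND seq=2034 -> retransmit
Step 5: SEND seq=2283 -> fresh

Answer: 4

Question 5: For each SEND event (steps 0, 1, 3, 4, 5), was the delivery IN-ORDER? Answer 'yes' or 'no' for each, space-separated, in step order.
Answer: yes yes no yes yes

Derivation:
Step 0: SEND seq=0 -> in-order
Step 1: SEND seq=2000 -> in-order
Step 3: SEND seq=2211 -> out-of-order
Step 4: SEND seq=2034 -> in-order
Step 5: SEND seq=2283 -> in-order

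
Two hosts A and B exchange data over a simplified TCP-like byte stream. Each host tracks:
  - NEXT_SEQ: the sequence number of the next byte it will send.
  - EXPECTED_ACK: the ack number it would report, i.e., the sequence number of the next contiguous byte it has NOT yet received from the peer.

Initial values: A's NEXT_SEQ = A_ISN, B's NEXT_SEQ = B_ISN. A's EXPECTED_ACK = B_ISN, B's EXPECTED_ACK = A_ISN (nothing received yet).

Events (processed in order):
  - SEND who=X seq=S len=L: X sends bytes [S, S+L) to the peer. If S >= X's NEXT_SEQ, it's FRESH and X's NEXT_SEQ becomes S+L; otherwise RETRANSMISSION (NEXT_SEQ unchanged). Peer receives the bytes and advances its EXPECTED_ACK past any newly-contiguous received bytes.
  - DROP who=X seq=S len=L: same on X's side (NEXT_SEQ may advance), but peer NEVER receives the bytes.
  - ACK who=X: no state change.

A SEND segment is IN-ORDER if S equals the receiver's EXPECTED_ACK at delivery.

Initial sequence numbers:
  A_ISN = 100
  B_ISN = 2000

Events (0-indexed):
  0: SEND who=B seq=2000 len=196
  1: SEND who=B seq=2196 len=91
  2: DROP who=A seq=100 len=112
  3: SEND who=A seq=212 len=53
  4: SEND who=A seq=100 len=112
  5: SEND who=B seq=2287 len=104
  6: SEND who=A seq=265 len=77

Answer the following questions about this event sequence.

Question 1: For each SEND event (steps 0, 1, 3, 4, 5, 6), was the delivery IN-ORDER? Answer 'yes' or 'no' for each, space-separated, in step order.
Step 0: SEND seq=2000 -> in-order
Step 1: SEND seq=2196 -> in-order
Step 3: SEND seq=212 -> out-of-order
Step 4: SEND seq=100 -> in-order
Step 5: SEND seq=2287 -> in-order
Step 6: SEND seq=265 -> in-order

Answer: yes yes no yes yes yes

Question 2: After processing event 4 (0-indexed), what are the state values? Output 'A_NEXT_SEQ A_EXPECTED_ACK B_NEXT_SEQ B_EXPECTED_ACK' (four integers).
After event 0: A_seq=100 A_ack=2196 B_seq=2196 B_ack=100
After event 1: A_seq=100 A_ack=2287 B_seq=2287 B_ack=100
After event 2: A_seq=212 A_ack=2287 B_seq=2287 B_ack=100
After event 3: A_seq=265 A_ack=2287 B_seq=2287 B_ack=100
After event 4: A_seq=265 A_ack=2287 B_seq=2287 B_ack=265

265 2287 2287 265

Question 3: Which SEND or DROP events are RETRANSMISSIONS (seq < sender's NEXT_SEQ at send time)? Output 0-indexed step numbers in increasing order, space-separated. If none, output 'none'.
Answer: 4

Derivation:
Step 0: SEND seq=2000 -> fresh
Step 1: SEND seq=2196 -> fresh
Step 2: DROP seq=100 -> fresh
Step 3: SEND seq=212 -> fresh
Step 4: SEND seq=100 -> retransmit
Step 5: SEND seq=2287 -> fresh
Step 6: SEND seq=265 -> fresh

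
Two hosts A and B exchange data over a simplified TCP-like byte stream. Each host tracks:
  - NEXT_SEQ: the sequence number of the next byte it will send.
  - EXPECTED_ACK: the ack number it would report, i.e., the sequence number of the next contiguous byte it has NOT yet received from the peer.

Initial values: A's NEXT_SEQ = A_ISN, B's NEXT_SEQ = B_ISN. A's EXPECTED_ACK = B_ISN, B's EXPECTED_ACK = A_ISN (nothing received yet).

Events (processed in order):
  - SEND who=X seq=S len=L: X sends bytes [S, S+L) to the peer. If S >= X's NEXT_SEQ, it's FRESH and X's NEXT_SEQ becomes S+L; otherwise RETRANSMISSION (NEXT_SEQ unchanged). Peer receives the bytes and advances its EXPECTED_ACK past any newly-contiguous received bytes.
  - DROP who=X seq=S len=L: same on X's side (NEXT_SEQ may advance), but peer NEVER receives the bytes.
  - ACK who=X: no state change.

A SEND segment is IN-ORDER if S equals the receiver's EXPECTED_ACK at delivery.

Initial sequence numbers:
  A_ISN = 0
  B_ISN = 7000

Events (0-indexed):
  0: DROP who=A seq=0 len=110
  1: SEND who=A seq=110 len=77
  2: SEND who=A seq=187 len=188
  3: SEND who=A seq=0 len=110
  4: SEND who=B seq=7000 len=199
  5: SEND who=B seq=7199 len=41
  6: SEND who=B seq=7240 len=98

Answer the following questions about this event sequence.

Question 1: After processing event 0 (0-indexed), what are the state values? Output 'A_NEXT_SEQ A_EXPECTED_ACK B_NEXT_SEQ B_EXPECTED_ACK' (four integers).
After event 0: A_seq=110 A_ack=7000 B_seq=7000 B_ack=0

110 7000 7000 0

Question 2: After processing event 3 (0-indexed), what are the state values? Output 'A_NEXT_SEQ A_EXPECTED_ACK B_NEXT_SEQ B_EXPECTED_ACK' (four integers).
After event 0: A_seq=110 A_ack=7000 B_seq=7000 B_ack=0
After event 1: A_seq=187 A_ack=7000 B_seq=7000 B_ack=0
After event 2: A_seq=375 A_ack=7000 B_seq=7000 B_ack=0
After event 3: A_seq=375 A_ack=7000 B_seq=7000 B_ack=375

375 7000 7000 375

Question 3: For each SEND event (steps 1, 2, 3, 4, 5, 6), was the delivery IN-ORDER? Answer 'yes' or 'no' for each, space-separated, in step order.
Answer: no no yes yes yes yes

Derivation:
Step 1: SEND seq=110 -> out-of-order
Step 2: SEND seq=187 -> out-of-order
Step 3: SEND seq=0 -> in-order
Step 4: SEND seq=7000 -> in-order
Step 5: SEND seq=7199 -> in-order
Step 6: SEND seq=7240 -> in-order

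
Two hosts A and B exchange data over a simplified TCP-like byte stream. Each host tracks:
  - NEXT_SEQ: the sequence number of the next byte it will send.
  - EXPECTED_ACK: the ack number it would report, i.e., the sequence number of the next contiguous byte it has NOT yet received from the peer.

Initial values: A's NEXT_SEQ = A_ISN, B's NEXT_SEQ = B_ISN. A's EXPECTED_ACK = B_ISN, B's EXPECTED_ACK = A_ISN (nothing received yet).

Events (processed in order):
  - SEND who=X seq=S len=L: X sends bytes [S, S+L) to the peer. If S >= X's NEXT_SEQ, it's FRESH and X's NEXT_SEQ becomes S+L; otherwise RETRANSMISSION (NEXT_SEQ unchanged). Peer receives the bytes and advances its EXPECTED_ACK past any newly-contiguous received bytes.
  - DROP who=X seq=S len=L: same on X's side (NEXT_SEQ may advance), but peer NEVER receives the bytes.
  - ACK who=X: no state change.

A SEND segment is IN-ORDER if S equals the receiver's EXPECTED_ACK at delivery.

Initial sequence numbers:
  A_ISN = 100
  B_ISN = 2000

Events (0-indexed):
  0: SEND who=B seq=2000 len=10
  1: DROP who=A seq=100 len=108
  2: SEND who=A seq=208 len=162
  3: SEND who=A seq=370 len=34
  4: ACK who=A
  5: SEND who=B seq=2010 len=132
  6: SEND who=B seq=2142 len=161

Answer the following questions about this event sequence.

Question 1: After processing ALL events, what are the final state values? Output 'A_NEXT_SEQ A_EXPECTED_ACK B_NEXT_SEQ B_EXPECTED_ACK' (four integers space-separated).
After event 0: A_seq=100 A_ack=2010 B_seq=2010 B_ack=100
After event 1: A_seq=208 A_ack=2010 B_seq=2010 B_ack=100
After event 2: A_seq=370 A_ack=2010 B_seq=2010 B_ack=100
After event 3: A_seq=404 A_ack=2010 B_seq=2010 B_ack=100
After event 4: A_seq=404 A_ack=2010 B_seq=2010 B_ack=100
After event 5: A_seq=404 A_ack=2142 B_seq=2142 B_ack=100
After event 6: A_seq=404 A_ack=2303 B_seq=2303 B_ack=100

Answer: 404 2303 2303 100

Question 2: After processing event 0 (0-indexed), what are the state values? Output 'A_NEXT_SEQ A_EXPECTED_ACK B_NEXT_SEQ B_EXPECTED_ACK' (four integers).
After event 0: A_seq=100 A_ack=2010 B_seq=2010 B_ack=100

100 2010 2010 100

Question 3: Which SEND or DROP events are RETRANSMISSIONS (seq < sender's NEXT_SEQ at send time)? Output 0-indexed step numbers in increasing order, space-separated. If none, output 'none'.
Answer: none

Derivation:
Step 0: SEND seq=2000 -> fresh
Step 1: DROP seq=100 -> fresh
Step 2: SEND seq=208 -> fresh
Step 3: SEND seq=370 -> fresh
Step 5: SEND seq=2010 -> fresh
Step 6: SEND seq=2142 -> fresh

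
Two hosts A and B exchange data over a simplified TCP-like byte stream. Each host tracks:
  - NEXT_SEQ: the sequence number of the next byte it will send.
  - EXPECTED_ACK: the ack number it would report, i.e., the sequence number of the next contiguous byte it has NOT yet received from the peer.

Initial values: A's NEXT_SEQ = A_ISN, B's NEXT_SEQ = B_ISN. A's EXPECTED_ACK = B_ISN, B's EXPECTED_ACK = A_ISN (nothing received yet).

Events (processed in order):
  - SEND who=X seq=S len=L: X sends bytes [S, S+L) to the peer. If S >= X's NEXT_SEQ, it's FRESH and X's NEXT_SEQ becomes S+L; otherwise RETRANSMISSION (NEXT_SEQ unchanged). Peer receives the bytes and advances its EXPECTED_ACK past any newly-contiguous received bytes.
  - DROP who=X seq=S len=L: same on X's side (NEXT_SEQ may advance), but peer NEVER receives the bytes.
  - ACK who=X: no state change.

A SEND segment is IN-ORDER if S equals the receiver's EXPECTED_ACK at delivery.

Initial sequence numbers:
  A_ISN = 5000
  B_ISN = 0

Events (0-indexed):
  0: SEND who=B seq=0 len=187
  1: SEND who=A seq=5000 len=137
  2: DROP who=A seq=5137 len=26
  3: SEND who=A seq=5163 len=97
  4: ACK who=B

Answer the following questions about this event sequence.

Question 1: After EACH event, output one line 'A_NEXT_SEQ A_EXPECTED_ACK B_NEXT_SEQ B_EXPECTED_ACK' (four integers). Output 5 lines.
5000 187 187 5000
5137 187 187 5137
5163 187 187 5137
5260 187 187 5137
5260 187 187 5137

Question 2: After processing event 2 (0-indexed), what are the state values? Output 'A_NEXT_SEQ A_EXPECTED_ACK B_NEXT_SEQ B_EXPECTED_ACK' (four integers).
After event 0: A_seq=5000 A_ack=187 B_seq=187 B_ack=5000
After event 1: A_seq=5137 A_ack=187 B_seq=187 B_ack=5137
After event 2: A_seq=5163 A_ack=187 B_seq=187 B_ack=5137

5163 187 187 5137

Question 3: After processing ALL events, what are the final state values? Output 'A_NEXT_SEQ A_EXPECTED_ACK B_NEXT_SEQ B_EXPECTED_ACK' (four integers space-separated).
Answer: 5260 187 187 5137

Derivation:
After event 0: A_seq=5000 A_ack=187 B_seq=187 B_ack=5000
After event 1: A_seq=5137 A_ack=187 B_seq=187 B_ack=5137
After event 2: A_seq=5163 A_ack=187 B_seq=187 B_ack=5137
After event 3: A_seq=5260 A_ack=187 B_seq=187 B_ack=5137
After event 4: A_seq=5260 A_ack=187 B_seq=187 B_ack=5137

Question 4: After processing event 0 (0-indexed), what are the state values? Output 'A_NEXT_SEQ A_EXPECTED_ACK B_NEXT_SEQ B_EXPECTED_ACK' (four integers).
After event 0: A_seq=5000 A_ack=187 B_seq=187 B_ack=5000

5000 187 187 5000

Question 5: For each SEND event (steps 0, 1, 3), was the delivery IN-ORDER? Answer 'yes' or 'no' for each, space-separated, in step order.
Answer: yes yes no

Derivation:
Step 0: SEND seq=0 -> in-order
Step 1: SEND seq=5000 -> in-order
Step 3: SEND seq=5163 -> out-of-order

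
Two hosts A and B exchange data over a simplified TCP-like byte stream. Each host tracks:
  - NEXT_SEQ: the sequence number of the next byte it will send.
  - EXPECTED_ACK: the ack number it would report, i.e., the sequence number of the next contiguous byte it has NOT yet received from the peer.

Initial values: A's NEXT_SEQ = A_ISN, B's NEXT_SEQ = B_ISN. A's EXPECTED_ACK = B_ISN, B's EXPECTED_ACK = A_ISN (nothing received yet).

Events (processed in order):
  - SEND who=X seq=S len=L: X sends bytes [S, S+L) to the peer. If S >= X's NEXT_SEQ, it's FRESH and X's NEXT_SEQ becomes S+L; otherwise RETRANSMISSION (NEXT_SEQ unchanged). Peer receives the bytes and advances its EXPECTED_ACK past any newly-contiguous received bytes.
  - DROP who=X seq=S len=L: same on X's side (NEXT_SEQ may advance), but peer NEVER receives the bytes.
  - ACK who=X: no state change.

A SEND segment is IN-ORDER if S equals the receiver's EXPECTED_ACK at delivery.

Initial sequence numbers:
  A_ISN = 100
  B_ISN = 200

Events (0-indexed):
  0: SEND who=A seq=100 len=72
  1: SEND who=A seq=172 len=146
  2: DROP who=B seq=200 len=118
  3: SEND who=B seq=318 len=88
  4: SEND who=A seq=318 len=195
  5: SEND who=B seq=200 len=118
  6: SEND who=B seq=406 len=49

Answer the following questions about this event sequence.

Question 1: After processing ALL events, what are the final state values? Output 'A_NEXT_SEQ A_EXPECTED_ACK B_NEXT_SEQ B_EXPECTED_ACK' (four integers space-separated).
After event 0: A_seq=172 A_ack=200 B_seq=200 B_ack=172
After event 1: A_seq=318 A_ack=200 B_seq=200 B_ack=318
After event 2: A_seq=318 A_ack=200 B_seq=318 B_ack=318
After event 3: A_seq=318 A_ack=200 B_seq=406 B_ack=318
After event 4: A_seq=513 A_ack=200 B_seq=406 B_ack=513
After event 5: A_seq=513 A_ack=406 B_seq=406 B_ack=513
After event 6: A_seq=513 A_ack=455 B_seq=455 B_ack=513

Answer: 513 455 455 513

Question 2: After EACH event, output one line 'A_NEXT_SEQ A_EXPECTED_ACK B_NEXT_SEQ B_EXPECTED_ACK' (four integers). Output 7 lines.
172 200 200 172
318 200 200 318
318 200 318 318
318 200 406 318
513 200 406 513
513 406 406 513
513 455 455 513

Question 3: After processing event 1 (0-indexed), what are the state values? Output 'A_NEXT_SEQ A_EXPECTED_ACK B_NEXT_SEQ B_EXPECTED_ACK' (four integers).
After event 0: A_seq=172 A_ack=200 B_seq=200 B_ack=172
After event 1: A_seq=318 A_ack=200 B_seq=200 B_ack=318

318 200 200 318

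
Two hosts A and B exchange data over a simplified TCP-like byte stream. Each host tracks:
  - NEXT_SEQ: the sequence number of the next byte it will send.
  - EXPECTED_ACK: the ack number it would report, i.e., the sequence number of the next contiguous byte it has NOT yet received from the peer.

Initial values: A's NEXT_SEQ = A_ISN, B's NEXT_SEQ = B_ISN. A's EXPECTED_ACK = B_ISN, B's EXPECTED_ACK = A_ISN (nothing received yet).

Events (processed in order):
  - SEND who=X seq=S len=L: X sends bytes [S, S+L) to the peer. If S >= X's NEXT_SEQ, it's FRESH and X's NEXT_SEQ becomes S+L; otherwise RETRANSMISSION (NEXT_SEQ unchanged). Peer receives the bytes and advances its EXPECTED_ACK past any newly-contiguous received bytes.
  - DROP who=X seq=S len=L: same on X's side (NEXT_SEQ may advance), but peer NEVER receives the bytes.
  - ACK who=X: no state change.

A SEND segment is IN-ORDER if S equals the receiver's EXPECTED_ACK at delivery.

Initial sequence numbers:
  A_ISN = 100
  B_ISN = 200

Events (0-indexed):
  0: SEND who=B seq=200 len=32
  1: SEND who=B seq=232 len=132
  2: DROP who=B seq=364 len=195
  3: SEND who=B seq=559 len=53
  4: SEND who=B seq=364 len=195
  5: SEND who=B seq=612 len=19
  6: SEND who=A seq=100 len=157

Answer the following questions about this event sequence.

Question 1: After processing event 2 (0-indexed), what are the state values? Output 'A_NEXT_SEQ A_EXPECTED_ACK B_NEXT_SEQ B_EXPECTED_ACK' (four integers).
After event 0: A_seq=100 A_ack=232 B_seq=232 B_ack=100
After event 1: A_seq=100 A_ack=364 B_seq=364 B_ack=100
After event 2: A_seq=100 A_ack=364 B_seq=559 B_ack=100

100 364 559 100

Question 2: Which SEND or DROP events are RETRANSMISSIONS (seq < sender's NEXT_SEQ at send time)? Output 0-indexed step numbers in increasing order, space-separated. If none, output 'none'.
Answer: 4

Derivation:
Step 0: SEND seq=200 -> fresh
Step 1: SEND seq=232 -> fresh
Step 2: DROP seq=364 -> fresh
Step 3: SEND seq=559 -> fresh
Step 4: SEND seq=364 -> retransmit
Step 5: SEND seq=612 -> fresh
Step 6: SEND seq=100 -> fresh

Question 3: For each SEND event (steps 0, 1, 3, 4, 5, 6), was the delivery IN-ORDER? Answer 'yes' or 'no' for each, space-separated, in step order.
Answer: yes yes no yes yes yes

Derivation:
Step 0: SEND seq=200 -> in-order
Step 1: SEND seq=232 -> in-order
Step 3: SEND seq=559 -> out-of-order
Step 4: SEND seq=364 -> in-order
Step 5: SEND seq=612 -> in-order
Step 6: SEND seq=100 -> in-order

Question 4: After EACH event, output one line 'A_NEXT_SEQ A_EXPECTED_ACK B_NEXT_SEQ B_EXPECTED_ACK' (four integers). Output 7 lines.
100 232 232 100
100 364 364 100
100 364 559 100
100 364 612 100
100 612 612 100
100 631 631 100
257 631 631 257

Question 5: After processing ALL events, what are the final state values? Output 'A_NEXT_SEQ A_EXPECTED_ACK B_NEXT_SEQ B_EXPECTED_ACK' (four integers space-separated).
Answer: 257 631 631 257

Derivation:
After event 0: A_seq=100 A_ack=232 B_seq=232 B_ack=100
After event 1: A_seq=100 A_ack=364 B_seq=364 B_ack=100
After event 2: A_seq=100 A_ack=364 B_seq=559 B_ack=100
After event 3: A_seq=100 A_ack=364 B_seq=612 B_ack=100
After event 4: A_seq=100 A_ack=612 B_seq=612 B_ack=100
After event 5: A_seq=100 A_ack=631 B_seq=631 B_ack=100
After event 6: A_seq=257 A_ack=631 B_seq=631 B_ack=257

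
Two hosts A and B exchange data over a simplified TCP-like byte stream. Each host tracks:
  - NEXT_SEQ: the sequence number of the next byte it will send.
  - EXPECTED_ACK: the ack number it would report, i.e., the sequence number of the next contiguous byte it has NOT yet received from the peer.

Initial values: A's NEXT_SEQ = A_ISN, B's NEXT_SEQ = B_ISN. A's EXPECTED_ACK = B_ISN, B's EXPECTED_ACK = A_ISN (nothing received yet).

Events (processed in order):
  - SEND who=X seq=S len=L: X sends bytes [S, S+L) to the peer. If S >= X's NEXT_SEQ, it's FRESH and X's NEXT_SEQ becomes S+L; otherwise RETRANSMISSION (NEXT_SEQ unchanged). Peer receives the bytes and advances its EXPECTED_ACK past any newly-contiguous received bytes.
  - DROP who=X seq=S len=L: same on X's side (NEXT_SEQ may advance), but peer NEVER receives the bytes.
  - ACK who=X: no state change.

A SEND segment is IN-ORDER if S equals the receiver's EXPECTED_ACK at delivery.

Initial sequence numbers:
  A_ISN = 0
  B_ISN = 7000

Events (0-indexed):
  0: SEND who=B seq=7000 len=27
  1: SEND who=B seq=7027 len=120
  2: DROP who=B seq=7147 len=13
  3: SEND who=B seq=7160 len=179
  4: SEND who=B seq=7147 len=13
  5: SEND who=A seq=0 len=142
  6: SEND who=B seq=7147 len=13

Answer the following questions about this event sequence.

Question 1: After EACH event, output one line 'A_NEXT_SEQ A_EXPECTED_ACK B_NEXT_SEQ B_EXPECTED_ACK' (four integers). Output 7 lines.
0 7027 7027 0
0 7147 7147 0
0 7147 7160 0
0 7147 7339 0
0 7339 7339 0
142 7339 7339 142
142 7339 7339 142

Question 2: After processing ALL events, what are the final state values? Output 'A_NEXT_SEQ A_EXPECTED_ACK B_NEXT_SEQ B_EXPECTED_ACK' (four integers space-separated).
Answer: 142 7339 7339 142

Derivation:
After event 0: A_seq=0 A_ack=7027 B_seq=7027 B_ack=0
After event 1: A_seq=0 A_ack=7147 B_seq=7147 B_ack=0
After event 2: A_seq=0 A_ack=7147 B_seq=7160 B_ack=0
After event 3: A_seq=0 A_ack=7147 B_seq=7339 B_ack=0
After event 4: A_seq=0 A_ack=7339 B_seq=7339 B_ack=0
After event 5: A_seq=142 A_ack=7339 B_seq=7339 B_ack=142
After event 6: A_seq=142 A_ack=7339 B_seq=7339 B_ack=142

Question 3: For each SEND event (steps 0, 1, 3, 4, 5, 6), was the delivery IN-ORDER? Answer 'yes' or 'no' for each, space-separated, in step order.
Answer: yes yes no yes yes no

Derivation:
Step 0: SEND seq=7000 -> in-order
Step 1: SEND seq=7027 -> in-order
Step 3: SEND seq=7160 -> out-of-order
Step 4: SEND seq=7147 -> in-order
Step 5: SEND seq=0 -> in-order
Step 6: SEND seq=7147 -> out-of-order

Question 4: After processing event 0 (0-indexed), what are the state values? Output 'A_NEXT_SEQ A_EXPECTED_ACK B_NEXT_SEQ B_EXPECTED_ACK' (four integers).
After event 0: A_seq=0 A_ack=7027 B_seq=7027 B_ack=0

0 7027 7027 0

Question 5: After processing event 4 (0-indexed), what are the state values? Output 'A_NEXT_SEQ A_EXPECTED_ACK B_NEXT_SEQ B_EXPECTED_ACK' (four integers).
After event 0: A_seq=0 A_ack=7027 B_seq=7027 B_ack=0
After event 1: A_seq=0 A_ack=7147 B_seq=7147 B_ack=0
After event 2: A_seq=0 A_ack=7147 B_seq=7160 B_ack=0
After event 3: A_seq=0 A_ack=7147 B_seq=7339 B_ack=0
After event 4: A_seq=0 A_ack=7339 B_seq=7339 B_ack=0

0 7339 7339 0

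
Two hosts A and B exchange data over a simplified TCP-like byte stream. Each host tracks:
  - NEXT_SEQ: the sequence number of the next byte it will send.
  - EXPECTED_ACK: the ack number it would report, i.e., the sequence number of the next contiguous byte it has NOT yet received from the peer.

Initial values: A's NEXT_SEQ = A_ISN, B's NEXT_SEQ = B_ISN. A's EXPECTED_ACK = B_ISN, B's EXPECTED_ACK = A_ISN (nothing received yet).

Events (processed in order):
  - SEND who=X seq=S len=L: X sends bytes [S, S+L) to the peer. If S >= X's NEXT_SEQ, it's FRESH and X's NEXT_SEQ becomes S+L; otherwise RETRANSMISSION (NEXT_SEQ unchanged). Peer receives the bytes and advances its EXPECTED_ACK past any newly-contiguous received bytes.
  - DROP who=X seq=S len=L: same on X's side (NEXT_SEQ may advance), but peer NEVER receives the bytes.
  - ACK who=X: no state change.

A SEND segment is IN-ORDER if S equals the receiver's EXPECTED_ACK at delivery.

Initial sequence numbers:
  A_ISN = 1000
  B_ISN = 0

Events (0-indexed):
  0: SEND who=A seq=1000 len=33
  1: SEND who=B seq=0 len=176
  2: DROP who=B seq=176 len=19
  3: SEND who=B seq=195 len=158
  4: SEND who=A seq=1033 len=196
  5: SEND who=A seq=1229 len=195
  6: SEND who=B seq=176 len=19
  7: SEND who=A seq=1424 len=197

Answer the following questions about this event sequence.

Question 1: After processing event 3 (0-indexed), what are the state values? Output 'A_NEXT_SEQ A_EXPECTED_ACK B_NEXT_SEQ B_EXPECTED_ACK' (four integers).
After event 0: A_seq=1033 A_ack=0 B_seq=0 B_ack=1033
After event 1: A_seq=1033 A_ack=176 B_seq=176 B_ack=1033
After event 2: A_seq=1033 A_ack=176 B_seq=195 B_ack=1033
After event 3: A_seq=1033 A_ack=176 B_seq=353 B_ack=1033

1033 176 353 1033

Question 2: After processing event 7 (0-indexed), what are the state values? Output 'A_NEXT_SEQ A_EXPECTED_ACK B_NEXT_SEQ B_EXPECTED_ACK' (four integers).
After event 0: A_seq=1033 A_ack=0 B_seq=0 B_ack=1033
After event 1: A_seq=1033 A_ack=176 B_seq=176 B_ack=1033
After event 2: A_seq=1033 A_ack=176 B_seq=195 B_ack=1033
After event 3: A_seq=1033 A_ack=176 B_seq=353 B_ack=1033
After event 4: A_seq=1229 A_ack=176 B_seq=353 B_ack=1229
After event 5: A_seq=1424 A_ack=176 B_seq=353 B_ack=1424
After event 6: A_seq=1424 A_ack=353 B_seq=353 B_ack=1424
After event 7: A_seq=1621 A_ack=353 B_seq=353 B_ack=1621

1621 353 353 1621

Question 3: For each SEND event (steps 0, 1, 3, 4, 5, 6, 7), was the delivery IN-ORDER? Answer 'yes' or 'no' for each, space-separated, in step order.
Step 0: SEND seq=1000 -> in-order
Step 1: SEND seq=0 -> in-order
Step 3: SEND seq=195 -> out-of-order
Step 4: SEND seq=1033 -> in-order
Step 5: SEND seq=1229 -> in-order
Step 6: SEND seq=176 -> in-order
Step 7: SEND seq=1424 -> in-order

Answer: yes yes no yes yes yes yes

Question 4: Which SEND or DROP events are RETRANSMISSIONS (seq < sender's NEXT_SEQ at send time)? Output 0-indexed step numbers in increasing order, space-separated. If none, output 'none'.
Step 0: SEND seq=1000 -> fresh
Step 1: SEND seq=0 -> fresh
Step 2: DROP seq=176 -> fresh
Step 3: SEND seq=195 -> fresh
Step 4: SEND seq=1033 -> fresh
Step 5: SEND seq=1229 -> fresh
Step 6: SEND seq=176 -> retransmit
Step 7: SEND seq=1424 -> fresh

Answer: 6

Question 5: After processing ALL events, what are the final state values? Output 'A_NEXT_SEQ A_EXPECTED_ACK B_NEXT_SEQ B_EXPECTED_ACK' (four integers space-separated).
Answer: 1621 353 353 1621

Derivation:
After event 0: A_seq=1033 A_ack=0 B_seq=0 B_ack=1033
After event 1: A_seq=1033 A_ack=176 B_seq=176 B_ack=1033
After event 2: A_seq=1033 A_ack=176 B_seq=195 B_ack=1033
After event 3: A_seq=1033 A_ack=176 B_seq=353 B_ack=1033
After event 4: A_seq=1229 A_ack=176 B_seq=353 B_ack=1229
After event 5: A_seq=1424 A_ack=176 B_seq=353 B_ack=1424
After event 6: A_seq=1424 A_ack=353 B_seq=353 B_ack=1424
After event 7: A_seq=1621 A_ack=353 B_seq=353 B_ack=1621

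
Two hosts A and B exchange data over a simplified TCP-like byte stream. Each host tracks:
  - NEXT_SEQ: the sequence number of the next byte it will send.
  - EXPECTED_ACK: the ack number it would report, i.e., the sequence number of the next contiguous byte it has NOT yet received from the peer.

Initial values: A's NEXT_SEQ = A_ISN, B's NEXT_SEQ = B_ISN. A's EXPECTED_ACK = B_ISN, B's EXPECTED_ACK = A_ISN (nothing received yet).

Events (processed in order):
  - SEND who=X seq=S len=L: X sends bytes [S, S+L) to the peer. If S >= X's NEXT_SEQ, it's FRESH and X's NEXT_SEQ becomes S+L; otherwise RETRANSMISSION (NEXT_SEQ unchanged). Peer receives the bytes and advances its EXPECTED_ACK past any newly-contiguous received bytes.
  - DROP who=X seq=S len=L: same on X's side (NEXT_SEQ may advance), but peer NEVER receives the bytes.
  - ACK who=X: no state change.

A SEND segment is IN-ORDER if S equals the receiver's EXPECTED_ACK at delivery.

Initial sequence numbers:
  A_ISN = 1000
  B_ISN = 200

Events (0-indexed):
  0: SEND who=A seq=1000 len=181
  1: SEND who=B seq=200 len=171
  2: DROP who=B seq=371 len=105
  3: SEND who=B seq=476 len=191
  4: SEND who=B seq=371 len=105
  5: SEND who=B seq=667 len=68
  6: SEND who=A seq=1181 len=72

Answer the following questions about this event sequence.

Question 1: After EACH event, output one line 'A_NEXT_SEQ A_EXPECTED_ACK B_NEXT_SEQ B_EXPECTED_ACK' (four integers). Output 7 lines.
1181 200 200 1181
1181 371 371 1181
1181 371 476 1181
1181 371 667 1181
1181 667 667 1181
1181 735 735 1181
1253 735 735 1253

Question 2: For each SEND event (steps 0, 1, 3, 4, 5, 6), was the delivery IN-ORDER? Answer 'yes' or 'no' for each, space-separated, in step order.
Answer: yes yes no yes yes yes

Derivation:
Step 0: SEND seq=1000 -> in-order
Step 1: SEND seq=200 -> in-order
Step 3: SEND seq=476 -> out-of-order
Step 4: SEND seq=371 -> in-order
Step 5: SEND seq=667 -> in-order
Step 6: SEND seq=1181 -> in-order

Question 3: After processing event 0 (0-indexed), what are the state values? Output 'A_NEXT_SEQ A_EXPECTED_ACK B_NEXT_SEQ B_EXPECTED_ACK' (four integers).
After event 0: A_seq=1181 A_ack=200 B_seq=200 B_ack=1181

1181 200 200 1181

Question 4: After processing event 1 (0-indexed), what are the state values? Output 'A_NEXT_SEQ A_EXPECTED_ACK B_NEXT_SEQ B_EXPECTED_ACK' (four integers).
After event 0: A_seq=1181 A_ack=200 B_seq=200 B_ack=1181
After event 1: A_seq=1181 A_ack=371 B_seq=371 B_ack=1181

1181 371 371 1181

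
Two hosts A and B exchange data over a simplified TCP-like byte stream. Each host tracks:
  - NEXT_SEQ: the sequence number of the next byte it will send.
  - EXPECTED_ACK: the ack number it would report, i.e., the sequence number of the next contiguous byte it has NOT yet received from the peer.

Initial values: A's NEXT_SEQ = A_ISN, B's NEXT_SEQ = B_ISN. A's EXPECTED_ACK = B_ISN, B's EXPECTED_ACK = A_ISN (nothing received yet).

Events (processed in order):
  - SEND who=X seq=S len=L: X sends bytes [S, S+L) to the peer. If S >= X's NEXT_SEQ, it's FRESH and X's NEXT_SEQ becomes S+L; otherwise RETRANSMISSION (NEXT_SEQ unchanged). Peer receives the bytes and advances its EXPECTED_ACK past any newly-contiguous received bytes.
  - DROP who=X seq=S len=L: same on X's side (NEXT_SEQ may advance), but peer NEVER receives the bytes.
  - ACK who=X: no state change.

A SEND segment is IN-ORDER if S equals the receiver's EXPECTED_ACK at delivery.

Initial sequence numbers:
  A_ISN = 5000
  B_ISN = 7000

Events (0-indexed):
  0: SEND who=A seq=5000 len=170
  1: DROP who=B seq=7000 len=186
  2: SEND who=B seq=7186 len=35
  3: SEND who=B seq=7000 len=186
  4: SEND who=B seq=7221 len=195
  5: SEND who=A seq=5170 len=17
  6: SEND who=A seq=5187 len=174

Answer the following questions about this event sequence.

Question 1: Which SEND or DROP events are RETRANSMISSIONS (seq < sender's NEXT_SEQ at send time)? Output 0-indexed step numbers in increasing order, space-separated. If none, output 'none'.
Step 0: SEND seq=5000 -> fresh
Step 1: DROP seq=7000 -> fresh
Step 2: SEND seq=7186 -> fresh
Step 3: SEND seq=7000 -> retransmit
Step 4: SEND seq=7221 -> fresh
Step 5: SEND seq=5170 -> fresh
Step 6: SEND seq=5187 -> fresh

Answer: 3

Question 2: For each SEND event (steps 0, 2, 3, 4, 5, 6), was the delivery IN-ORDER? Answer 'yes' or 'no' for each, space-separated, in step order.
Step 0: SEND seq=5000 -> in-order
Step 2: SEND seq=7186 -> out-of-order
Step 3: SEND seq=7000 -> in-order
Step 4: SEND seq=7221 -> in-order
Step 5: SEND seq=5170 -> in-order
Step 6: SEND seq=5187 -> in-order

Answer: yes no yes yes yes yes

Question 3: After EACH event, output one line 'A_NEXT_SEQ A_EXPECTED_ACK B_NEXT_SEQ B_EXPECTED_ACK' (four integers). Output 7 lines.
5170 7000 7000 5170
5170 7000 7186 5170
5170 7000 7221 5170
5170 7221 7221 5170
5170 7416 7416 5170
5187 7416 7416 5187
5361 7416 7416 5361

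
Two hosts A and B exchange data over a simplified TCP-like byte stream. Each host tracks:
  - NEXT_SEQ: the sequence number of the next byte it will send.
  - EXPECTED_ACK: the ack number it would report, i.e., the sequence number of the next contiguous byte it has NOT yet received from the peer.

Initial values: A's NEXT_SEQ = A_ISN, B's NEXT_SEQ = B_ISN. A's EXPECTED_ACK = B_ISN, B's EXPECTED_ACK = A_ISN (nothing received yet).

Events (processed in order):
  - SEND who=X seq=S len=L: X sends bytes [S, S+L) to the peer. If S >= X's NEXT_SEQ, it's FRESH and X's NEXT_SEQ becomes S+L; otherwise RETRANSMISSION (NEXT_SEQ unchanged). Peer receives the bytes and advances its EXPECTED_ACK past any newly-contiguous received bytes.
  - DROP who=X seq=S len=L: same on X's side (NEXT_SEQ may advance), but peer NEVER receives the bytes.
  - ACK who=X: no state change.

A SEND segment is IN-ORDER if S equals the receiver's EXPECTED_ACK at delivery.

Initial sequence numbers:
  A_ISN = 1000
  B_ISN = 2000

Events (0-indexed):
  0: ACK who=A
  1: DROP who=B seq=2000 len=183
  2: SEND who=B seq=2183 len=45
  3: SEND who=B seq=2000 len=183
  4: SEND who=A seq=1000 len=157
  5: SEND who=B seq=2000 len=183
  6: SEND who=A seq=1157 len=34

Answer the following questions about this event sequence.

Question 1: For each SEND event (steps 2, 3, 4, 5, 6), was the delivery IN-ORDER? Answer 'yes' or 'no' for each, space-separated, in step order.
Step 2: SEND seq=2183 -> out-of-order
Step 3: SEND seq=2000 -> in-order
Step 4: SEND seq=1000 -> in-order
Step 5: SEND seq=2000 -> out-of-order
Step 6: SEND seq=1157 -> in-order

Answer: no yes yes no yes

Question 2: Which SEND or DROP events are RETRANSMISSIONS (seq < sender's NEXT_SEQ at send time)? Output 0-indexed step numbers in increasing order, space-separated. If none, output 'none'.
Answer: 3 5

Derivation:
Step 1: DROP seq=2000 -> fresh
Step 2: SEND seq=2183 -> fresh
Step 3: SEND seq=2000 -> retransmit
Step 4: SEND seq=1000 -> fresh
Step 5: SEND seq=2000 -> retransmit
Step 6: SEND seq=1157 -> fresh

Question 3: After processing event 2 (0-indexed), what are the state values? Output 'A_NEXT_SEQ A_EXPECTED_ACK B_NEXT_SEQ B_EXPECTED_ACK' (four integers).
After event 0: A_seq=1000 A_ack=2000 B_seq=2000 B_ack=1000
After event 1: A_seq=1000 A_ack=2000 B_seq=2183 B_ack=1000
After event 2: A_seq=1000 A_ack=2000 B_seq=2228 B_ack=1000

1000 2000 2228 1000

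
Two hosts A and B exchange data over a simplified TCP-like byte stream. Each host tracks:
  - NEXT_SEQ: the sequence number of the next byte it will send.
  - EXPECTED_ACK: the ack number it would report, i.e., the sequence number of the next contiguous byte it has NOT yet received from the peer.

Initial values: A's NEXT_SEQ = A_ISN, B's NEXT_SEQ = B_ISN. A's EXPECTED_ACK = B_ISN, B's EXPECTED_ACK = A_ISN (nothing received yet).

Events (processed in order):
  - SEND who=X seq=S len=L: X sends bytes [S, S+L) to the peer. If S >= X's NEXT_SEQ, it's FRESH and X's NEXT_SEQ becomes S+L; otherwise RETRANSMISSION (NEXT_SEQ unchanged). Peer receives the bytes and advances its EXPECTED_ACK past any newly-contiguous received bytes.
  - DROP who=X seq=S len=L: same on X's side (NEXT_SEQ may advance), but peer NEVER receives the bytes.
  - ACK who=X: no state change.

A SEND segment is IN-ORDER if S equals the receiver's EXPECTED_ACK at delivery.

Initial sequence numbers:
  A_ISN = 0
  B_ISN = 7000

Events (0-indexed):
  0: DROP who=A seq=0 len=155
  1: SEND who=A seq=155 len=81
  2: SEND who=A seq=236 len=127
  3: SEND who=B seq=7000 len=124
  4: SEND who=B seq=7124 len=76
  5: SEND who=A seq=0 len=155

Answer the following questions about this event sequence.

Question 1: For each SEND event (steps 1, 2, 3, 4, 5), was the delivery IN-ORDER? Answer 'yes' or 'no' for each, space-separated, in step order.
Step 1: SEND seq=155 -> out-of-order
Step 2: SEND seq=236 -> out-of-order
Step 3: SEND seq=7000 -> in-order
Step 4: SEND seq=7124 -> in-order
Step 5: SEND seq=0 -> in-order

Answer: no no yes yes yes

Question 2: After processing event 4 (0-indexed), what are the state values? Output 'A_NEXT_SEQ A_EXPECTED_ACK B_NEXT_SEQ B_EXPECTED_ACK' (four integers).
After event 0: A_seq=155 A_ack=7000 B_seq=7000 B_ack=0
After event 1: A_seq=236 A_ack=7000 B_seq=7000 B_ack=0
After event 2: A_seq=363 A_ack=7000 B_seq=7000 B_ack=0
After event 3: A_seq=363 A_ack=7124 B_seq=7124 B_ack=0
After event 4: A_seq=363 A_ack=7200 B_seq=7200 B_ack=0

363 7200 7200 0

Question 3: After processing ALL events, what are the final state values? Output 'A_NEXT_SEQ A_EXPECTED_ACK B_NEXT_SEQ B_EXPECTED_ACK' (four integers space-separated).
Answer: 363 7200 7200 363

Derivation:
After event 0: A_seq=155 A_ack=7000 B_seq=7000 B_ack=0
After event 1: A_seq=236 A_ack=7000 B_seq=7000 B_ack=0
After event 2: A_seq=363 A_ack=7000 B_seq=7000 B_ack=0
After event 3: A_seq=363 A_ack=7124 B_seq=7124 B_ack=0
After event 4: A_seq=363 A_ack=7200 B_seq=7200 B_ack=0
After event 5: A_seq=363 A_ack=7200 B_seq=7200 B_ack=363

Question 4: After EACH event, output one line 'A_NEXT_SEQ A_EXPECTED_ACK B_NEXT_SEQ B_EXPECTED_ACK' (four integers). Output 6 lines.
155 7000 7000 0
236 7000 7000 0
363 7000 7000 0
363 7124 7124 0
363 7200 7200 0
363 7200 7200 363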